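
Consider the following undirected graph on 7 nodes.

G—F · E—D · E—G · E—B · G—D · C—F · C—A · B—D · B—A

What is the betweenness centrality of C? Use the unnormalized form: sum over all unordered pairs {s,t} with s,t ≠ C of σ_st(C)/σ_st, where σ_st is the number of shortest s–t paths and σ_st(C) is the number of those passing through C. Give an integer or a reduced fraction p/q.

Pairs whose geodesics pass through C — G–A: 1/3; B–F: 1/3; A–F: 1.
All other pairs contribute 0.
Summing the contributions gives betweenness(C) = 5/3.

5/3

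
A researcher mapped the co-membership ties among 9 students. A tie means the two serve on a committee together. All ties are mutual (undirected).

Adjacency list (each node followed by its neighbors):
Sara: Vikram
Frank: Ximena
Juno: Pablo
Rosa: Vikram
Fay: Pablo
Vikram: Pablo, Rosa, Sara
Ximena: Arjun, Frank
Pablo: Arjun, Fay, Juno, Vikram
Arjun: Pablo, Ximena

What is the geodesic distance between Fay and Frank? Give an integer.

One shortest route is Fay – Pablo – Arjun – Ximena – Frank, which uses 4 edges, and at distance 3 from Fay we only reach {Rosa, Sara, Ximena}, which does not include Frank. So d(Fay,Frank) = 4.

4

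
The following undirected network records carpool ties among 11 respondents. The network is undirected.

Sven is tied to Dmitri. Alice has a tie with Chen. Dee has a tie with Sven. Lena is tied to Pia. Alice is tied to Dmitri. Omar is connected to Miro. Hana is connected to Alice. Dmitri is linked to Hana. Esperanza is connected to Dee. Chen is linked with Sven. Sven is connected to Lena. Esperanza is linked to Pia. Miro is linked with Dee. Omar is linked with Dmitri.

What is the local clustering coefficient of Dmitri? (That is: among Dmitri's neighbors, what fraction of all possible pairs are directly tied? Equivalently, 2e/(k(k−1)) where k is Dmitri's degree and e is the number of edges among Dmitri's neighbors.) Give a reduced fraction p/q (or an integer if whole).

Dmitri's neighbors: Alice, Hana, Omar, and Sven (k = 4).
Possible neighbor pairs: C(4,2) = 6. Edges among them: Alice–Hana → e = 1.
Clustering(Dmitri) = 1/6.

1/6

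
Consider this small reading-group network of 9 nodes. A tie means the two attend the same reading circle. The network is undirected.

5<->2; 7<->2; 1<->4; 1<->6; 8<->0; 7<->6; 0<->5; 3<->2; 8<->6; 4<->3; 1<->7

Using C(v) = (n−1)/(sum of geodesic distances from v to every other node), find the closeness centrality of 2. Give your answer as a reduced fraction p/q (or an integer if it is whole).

4/7

Distances from 2: 0:2, 1:2, 3:1, 4:2, 5:1, 6:2, 7:1, 8:3. Sum = 14.
n = 9, so closeness = 8/14 = 4/7.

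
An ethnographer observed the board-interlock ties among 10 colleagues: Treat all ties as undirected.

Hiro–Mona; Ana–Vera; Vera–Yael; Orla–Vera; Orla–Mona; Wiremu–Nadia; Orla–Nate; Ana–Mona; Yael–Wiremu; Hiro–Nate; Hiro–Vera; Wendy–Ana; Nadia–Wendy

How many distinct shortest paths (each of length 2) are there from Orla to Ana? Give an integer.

2

The shortest distance is 2. The length-2 paths are: Orla–Mona–Ana; Orla–Vera–Ana.
That gives 2 distinct shortest paths.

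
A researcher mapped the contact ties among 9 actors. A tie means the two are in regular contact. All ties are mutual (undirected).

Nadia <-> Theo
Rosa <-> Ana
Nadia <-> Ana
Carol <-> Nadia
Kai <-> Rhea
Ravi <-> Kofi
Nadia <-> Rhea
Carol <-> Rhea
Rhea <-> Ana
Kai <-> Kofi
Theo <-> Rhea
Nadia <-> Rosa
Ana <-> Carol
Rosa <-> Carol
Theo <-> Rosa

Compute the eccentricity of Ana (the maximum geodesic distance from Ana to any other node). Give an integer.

Distances from Ana: Carol:1, Kai:2, Kofi:3, Nadia:1, Ravi:4, Rhea:1, Rosa:1, Theo:2.
The largest is 4 (to Ravi), so the eccentricity of Ana is 4.

4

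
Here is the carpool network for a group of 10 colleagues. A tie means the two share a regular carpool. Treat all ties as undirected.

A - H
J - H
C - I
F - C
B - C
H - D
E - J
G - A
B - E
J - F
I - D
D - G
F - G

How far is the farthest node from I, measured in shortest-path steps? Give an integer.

Distances from I: A:3, B:2, C:1, D:1, E:3, F:2, G:2, H:2, J:3.
The largest is 3 (to A, J, and E), so the eccentricity of I is 3.

3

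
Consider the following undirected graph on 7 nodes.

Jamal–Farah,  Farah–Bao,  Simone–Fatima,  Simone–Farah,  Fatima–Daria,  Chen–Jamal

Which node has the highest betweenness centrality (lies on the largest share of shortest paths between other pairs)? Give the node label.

Farah

Unnormalized betweenness of each node: Bao:0, Chen:0, Daria:0, Farah:11, Fatima:5, Jamal:5, Simone:8.
Farah has the largest value, 11, making it the main broker — the node through which the most shortest paths run.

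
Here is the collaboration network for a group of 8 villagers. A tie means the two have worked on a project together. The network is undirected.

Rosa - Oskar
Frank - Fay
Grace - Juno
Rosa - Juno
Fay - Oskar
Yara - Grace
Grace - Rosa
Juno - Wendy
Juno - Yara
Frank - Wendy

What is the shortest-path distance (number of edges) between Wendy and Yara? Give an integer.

One shortest route is Wendy – Juno – Yara, which uses 2 edges, and Wendy and Yara are not directly tied, so nothing shorter exists. So d(Wendy,Yara) = 2.

2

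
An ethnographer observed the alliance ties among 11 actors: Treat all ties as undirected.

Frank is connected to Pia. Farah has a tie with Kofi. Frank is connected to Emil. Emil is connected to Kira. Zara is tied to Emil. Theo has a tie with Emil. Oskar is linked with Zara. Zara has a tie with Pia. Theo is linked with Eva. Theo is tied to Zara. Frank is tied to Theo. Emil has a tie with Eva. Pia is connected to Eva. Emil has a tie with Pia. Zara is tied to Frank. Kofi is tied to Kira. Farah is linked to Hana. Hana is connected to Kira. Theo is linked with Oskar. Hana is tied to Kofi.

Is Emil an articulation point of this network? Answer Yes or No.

Yes

Removing Emil leaves {Eva, Frank, Oskar, Pia, Theo, and Zara} with no path to {Farah, Hana, Kira, and Kofi}, so the network splits into 2 components. Emil is a cut vertex.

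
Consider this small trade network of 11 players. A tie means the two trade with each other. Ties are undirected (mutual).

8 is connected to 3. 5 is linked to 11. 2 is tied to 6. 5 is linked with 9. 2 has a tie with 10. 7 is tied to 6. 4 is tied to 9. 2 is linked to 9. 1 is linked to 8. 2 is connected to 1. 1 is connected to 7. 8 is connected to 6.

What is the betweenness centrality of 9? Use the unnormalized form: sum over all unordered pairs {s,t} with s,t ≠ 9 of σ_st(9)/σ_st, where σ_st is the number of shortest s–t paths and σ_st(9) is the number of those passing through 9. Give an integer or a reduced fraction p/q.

23

Pairs whose geodesics pass through 9 — 2–5: 1; 2–11: 1; 2–4: 1; 5–6: 1; 5–1: 1; 5–10: 1; 5–7: 2/2; 5–3: 2/2; 5–8: 2/2; 5–4: 1; 6–11: 1; 6–4: 1; 1–11: 1; 1–4: 1 … (+9 more pairs).
All other pairs contribute 0.
Summing the contributions gives betweenness(9) = 23.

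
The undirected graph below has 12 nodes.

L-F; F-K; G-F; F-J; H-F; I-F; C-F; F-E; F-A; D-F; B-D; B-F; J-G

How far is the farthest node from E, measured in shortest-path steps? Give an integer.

2

Distances from E: A:2, B:2, C:2, D:2, F:1, G:2, H:2, I:2, J:2, K:2, L:2.
The largest is 2 (to C, D, K, H, A, G, J, L, I, and B), so the eccentricity of E is 2.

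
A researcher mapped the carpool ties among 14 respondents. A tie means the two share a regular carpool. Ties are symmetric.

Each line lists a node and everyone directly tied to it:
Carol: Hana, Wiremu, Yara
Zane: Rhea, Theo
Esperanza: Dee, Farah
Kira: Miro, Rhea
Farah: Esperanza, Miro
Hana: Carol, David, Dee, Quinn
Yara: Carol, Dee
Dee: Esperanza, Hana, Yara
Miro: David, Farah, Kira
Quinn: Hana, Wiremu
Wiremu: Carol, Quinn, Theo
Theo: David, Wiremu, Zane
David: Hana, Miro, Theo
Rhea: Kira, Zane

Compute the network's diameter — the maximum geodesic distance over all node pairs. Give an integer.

Eccentricity of each node (its greatest distance to any other): Carol:4, David:3, Dee:5, Esperanza:5, Farah:4, Hana:4, Kira:5, Miro:4, Quinn:4, Rhea:5, Theo:4, Wiremu:4, Yara:5, Zane:5.
The maximum eccentricity is 5, realized for instance by the pair Esperanza–Zane via Esperanza – Farah – Miro – Kira – Rhea – Zane. So the diameter is 5.

5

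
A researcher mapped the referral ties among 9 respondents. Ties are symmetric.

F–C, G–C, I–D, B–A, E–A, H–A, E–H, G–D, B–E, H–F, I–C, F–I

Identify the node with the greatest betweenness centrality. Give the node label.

Unnormalized betweenness of each node: A:3, B:0, C:11/2, D:1/2, E:3, F:16, G:1/2, H:15, I:11/2.
F has the largest value, 16, making it the main broker — the node through which the most shortest paths run.

F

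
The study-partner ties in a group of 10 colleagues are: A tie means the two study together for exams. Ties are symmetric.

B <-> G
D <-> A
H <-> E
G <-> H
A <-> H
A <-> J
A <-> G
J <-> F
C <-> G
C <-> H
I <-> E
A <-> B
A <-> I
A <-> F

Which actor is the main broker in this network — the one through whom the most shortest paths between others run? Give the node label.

Unnormalized betweenness of each node: A:73/3, B:0, C:0, D:0, E:5/6, F:0, G:25/6, H:22/3, I:7/3, J:0.
A has the largest value, 73/3, making it the main broker — the node through which the most shortest paths run.

A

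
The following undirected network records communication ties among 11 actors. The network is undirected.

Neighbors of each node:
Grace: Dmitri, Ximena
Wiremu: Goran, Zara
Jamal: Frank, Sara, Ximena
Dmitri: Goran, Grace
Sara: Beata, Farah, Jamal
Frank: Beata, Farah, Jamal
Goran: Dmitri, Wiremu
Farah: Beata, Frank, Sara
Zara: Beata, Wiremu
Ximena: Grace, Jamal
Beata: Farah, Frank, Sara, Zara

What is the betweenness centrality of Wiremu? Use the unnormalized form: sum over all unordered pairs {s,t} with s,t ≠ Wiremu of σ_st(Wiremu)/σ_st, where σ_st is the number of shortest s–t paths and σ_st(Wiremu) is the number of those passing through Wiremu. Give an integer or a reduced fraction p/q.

25/3

Pairs whose geodesics pass through Wiremu — Farah–Dmitri: 1/3; Farah–Goran: 1; Sara–Goran: 1; Grace–Zara: 1; Dmitri–Zara: 1; Dmitri–Beata: 1; Goran–Zara: 1; Goran–Beata: 1; Goran–Frank: 1.
All other pairs contribute 0.
Summing the contributions gives betweenness(Wiremu) = 25/3.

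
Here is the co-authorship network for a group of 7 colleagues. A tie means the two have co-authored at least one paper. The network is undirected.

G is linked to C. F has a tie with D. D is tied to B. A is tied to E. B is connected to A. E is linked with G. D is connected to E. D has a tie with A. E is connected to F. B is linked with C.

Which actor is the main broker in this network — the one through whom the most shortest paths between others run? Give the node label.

Unnormalized betweenness of each node: A:1/2, B:5/2, C:1, D:5/2, E:4, F:0, G:3/2.
E has the largest value, 4, making it the main broker — the node through which the most shortest paths run.

E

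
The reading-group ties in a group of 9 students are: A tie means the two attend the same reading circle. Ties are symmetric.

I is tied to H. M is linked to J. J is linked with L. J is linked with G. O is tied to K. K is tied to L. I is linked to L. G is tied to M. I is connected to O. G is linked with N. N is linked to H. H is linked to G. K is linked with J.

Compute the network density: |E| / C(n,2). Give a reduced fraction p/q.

There are 13 edges and 9 nodes, so the maximum possible is C(9,2) = 36.
Density = 13/36.

13/36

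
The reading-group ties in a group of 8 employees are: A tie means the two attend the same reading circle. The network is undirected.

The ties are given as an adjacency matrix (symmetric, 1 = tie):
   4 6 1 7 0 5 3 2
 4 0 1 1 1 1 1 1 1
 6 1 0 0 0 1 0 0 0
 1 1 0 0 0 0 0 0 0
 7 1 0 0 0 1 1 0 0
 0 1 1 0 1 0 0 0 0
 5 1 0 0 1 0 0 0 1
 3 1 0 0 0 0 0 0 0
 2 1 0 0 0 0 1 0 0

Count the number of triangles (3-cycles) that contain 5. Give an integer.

2

5's neighbors: 2, 4, and 7.
Neighbor pairs that are themselves tied: 5–2–4; 5–4–7. Each forms one triangle with 5, for 2 in total.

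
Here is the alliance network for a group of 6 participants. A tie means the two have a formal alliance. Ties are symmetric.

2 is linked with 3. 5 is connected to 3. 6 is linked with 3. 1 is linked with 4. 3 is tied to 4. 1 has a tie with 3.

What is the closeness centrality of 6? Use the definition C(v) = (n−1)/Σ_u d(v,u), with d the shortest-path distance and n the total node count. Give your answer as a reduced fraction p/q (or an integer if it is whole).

Distances from 6: 1:2, 2:2, 3:1, 4:2, 5:2. Sum = 9.
n = 6, so closeness = 5/9.

5/9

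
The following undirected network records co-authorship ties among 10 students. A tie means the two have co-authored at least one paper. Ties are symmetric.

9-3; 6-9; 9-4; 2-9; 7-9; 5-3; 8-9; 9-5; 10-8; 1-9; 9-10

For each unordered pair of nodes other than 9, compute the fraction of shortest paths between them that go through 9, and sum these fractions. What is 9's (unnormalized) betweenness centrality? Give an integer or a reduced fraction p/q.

Pairs whose geodesics pass through 9 — 7–8: 1; 7–2: 1; 7–6: 1; 7–1: 1; 7–10: 1; 7–4: 1; 7–3: 1; 7–5: 1; 8–2: 1; 8–6: 1; 8–1: 1; 8–4: 1; 8–3: 1; 8–5: 1 … (+20 more pairs).
All other pairs contribute 0.
Summing the contributions gives betweenness(9) = 34.

34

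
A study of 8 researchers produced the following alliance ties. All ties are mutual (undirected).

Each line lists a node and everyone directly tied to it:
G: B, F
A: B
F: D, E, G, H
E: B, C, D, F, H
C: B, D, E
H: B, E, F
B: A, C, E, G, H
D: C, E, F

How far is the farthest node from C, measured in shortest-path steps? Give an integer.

2

Distances from C: A:2, B:1, D:1, E:1, F:2, G:2, H:2.
The largest is 2 (to F, H, G, and A), so the eccentricity of C is 2.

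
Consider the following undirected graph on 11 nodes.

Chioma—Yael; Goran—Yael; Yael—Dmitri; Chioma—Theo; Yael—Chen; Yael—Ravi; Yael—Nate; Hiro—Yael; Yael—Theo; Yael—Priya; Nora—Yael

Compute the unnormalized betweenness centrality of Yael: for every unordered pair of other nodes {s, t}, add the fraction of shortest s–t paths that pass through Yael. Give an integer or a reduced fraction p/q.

44

Pairs whose geodesics pass through Yael — Hiro–Chen: 1; Hiro–Chioma: 1; Hiro–Goran: 1; Hiro–Theo: 1; Hiro–Nate: 1; Hiro–Dmitri: 1; Hiro–Nora: 1; Hiro–Priya: 1; Hiro–Ravi: 1; Chen–Chioma: 1; Chen–Goran: 1; Chen–Theo: 1; Chen–Nate: 1; Chen–Dmitri: 1 … (+30 more pairs).
All other pairs contribute 0.
Summing the contributions gives betweenness(Yael) = 44.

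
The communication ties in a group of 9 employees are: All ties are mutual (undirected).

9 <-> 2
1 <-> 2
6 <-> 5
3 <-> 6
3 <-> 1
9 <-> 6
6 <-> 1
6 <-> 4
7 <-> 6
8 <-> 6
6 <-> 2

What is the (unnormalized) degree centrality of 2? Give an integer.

3

2 is directly tied to 1, 6, and 9. That is 3 neighbors, so the degree of 2 is 3.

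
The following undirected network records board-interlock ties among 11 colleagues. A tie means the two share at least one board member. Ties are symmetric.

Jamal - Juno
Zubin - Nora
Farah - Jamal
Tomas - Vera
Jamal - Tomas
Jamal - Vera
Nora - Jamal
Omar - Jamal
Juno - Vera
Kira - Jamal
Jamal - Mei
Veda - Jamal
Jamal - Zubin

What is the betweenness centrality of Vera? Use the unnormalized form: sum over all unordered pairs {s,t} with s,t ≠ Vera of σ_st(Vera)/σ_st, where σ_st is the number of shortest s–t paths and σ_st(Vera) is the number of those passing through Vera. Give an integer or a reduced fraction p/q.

1/2

Pairs whose geodesics pass through Vera — Tomas–Juno: 1/2.
All other pairs contribute 0.
Summing the contributions gives betweenness(Vera) = 1/2.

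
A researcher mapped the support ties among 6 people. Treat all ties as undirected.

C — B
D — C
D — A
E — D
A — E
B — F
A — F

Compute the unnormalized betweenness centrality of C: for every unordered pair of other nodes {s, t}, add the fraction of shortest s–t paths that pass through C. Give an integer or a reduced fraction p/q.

3/2

Pairs whose geodesics pass through C — B–E: 1/2; B–D: 1.
All other pairs contribute 0.
Summing the contributions gives betweenness(C) = 3/2.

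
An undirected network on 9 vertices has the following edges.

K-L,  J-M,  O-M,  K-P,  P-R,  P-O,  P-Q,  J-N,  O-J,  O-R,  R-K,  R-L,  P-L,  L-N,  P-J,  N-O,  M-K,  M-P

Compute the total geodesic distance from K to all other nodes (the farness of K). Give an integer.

Distances from K: J:2, L:1, M:1, N:2, O:2, P:1, Q:2, R:1.
Sum = 2 + 1 + 1 + 2 + 2 + 1 + 2 + 1 = 12.

12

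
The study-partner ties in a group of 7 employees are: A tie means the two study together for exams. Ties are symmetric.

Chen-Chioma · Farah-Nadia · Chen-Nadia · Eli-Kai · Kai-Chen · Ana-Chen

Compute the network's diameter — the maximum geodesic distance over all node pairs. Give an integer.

4

Eccentricity of each node (its greatest distance to any other): Ana:3, Chen:2, Chioma:3, Eli:4, Farah:4, Kai:3, Nadia:3.
The maximum eccentricity is 4, realized for instance by the pair Farah–Eli via Farah – Nadia – Chen – Kai – Eli. So the diameter is 4.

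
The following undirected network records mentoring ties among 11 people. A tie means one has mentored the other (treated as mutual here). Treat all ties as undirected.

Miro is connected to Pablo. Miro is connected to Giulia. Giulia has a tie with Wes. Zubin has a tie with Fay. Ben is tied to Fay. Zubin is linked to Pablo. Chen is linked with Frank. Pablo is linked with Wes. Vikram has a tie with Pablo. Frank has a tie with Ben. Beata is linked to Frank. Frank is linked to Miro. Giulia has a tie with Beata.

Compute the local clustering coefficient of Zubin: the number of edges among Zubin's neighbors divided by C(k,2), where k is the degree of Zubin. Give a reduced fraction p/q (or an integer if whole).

0

Zubin's neighbors: Fay and Pablo (k = 2).
Possible neighbor pairs: C(2,2) = 1. Edges among them: none → e = 0.
Clustering(Zubin) = 0/1.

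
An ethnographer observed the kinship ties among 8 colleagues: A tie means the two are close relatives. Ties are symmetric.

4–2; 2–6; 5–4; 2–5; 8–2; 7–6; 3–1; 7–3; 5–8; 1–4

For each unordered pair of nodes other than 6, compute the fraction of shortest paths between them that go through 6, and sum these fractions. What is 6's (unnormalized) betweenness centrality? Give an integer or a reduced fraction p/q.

13/3

Pairs whose geodesics pass through 6 — 8–3: 1/3; 8–7: 1; 5–7: 1; 4–7: 1/2; 3–2: 1/2; 7–2: 1.
All other pairs contribute 0.
Summing the contributions gives betweenness(6) = 13/3.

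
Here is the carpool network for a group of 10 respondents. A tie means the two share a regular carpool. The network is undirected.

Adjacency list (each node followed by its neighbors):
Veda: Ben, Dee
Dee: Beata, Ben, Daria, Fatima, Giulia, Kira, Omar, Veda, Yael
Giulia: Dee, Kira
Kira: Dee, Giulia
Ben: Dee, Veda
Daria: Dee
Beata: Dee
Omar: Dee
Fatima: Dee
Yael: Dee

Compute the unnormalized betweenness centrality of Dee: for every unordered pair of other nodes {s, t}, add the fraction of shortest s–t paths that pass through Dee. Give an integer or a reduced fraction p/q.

Pairs whose geodesics pass through Dee — Beata–Omar: 1; Beata–Yael: 1; Beata–Fatima: 1; Beata–Veda: 1; Beata–Kira: 1; Beata–Daria: 1; Beata–Giulia: 1; Beata–Ben: 1; Omar–Yael: 1; Omar–Fatima: 1; Omar–Veda: 1; Omar–Kira: 1; Omar–Daria: 1; Omar–Giulia: 1 … (+20 more pairs).
All other pairs contribute 0.
Summing the contributions gives betweenness(Dee) = 34.

34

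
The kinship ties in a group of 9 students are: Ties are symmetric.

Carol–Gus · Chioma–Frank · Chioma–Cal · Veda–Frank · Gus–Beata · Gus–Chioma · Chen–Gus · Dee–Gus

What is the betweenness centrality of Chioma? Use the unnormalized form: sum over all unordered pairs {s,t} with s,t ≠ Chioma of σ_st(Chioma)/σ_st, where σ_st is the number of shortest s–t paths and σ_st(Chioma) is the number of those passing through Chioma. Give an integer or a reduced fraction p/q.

Pairs whose geodesics pass through Chioma — Beata–Frank: 1; Beata–Veda: 1; Beata–Cal: 1; Frank–Carol: 1; Frank–Dee: 1; Frank–Chen: 1; Frank–Cal: 1; Frank–Gus: 1; Carol–Veda: 1; Carol–Cal: 1; Dee–Veda: 1; Dee–Cal: 1; Chen–Veda: 1; Chen–Cal: 1 … (+3 more pairs).
All other pairs contribute 0.
Summing the contributions gives betweenness(Chioma) = 17.

17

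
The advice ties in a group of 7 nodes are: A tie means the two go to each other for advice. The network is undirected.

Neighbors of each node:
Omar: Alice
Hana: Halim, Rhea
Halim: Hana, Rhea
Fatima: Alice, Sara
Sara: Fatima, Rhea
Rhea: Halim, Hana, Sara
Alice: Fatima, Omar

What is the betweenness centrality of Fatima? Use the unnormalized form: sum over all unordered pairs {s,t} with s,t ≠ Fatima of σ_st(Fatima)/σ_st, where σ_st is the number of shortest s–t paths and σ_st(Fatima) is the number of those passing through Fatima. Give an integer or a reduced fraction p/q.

8

Pairs whose geodesics pass through Fatima — Hana–Alice: 1; Hana–Omar: 1; Halim–Alice: 1; Halim–Omar: 1; Sara–Alice: 1; Sara–Omar: 1; Alice–Rhea: 1; Omar–Rhea: 1.
All other pairs contribute 0.
Summing the contributions gives betweenness(Fatima) = 8.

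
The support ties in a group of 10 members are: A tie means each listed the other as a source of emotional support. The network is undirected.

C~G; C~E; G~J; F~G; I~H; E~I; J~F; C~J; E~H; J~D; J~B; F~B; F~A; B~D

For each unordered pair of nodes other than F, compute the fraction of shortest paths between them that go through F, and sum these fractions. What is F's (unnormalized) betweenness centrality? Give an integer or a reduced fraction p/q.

17/2

Pairs whose geodesics pass through F — B–A: 1; B–G: 1/2; A–D: 2/2; A–J: 1; A–G: 1; A–C: 2/2; A–I: 2/2; A–E: 2/2; A–H: 2/2.
All other pairs contribute 0.
Summing the contributions gives betweenness(F) = 17/2.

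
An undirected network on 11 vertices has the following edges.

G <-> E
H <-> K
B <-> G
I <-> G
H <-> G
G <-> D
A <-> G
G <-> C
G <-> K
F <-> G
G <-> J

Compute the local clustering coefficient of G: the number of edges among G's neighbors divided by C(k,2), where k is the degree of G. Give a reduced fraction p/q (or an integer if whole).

G's neighbors: A, B, C, D, E, F, H, I, J, and K (k = 10).
Possible neighbor pairs: C(10,2) = 45. Edges among them: H–K → e = 1.
Clustering(G) = 1/45.

1/45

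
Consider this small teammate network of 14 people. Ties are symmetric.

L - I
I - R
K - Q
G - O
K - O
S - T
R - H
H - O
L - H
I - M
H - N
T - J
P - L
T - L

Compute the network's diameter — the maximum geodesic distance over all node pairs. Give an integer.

Eccentricity of each node (its greatest distance to any other): G:5, H:3, I:5, J:6, K:5, L:4, M:6, N:4, O:4, P:5, Q:6, R:4, S:6, T:5.
The maximum eccentricity is 6, realized for instance by the pair S–Q via S – T – L – H – O – K – Q. So the diameter is 6.

6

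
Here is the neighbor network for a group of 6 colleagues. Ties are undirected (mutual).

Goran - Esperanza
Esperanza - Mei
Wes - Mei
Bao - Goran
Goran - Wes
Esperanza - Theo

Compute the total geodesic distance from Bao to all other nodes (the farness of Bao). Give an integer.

11

Distances from Bao: Esperanza:2, Goran:1, Mei:3, Theo:3, Wes:2.
Sum = 2 + 1 + 3 + 3 + 2 = 11.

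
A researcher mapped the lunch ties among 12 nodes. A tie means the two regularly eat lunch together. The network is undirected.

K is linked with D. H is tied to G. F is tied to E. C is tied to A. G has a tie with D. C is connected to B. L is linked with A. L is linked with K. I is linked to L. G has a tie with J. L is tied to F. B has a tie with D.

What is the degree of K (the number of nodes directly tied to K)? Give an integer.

K is directly tied to D and L. That is 2 neighbors, so the degree of K is 2.

2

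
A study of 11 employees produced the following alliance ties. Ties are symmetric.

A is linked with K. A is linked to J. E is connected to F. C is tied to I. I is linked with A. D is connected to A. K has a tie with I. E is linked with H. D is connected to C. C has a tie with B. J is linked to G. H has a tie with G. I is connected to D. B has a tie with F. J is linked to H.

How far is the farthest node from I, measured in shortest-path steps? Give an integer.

Distances from I: A:1, B:2, C:1, D:1, E:4, F:3, G:3, H:3, J:2, K:1.
The largest is 4 (to E), so the eccentricity of I is 4.

4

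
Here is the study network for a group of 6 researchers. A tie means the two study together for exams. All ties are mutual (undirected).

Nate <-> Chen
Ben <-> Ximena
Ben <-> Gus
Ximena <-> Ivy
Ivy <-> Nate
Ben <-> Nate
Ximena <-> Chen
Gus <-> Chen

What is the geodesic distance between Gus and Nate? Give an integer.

One shortest route is Gus – Ben – Nate, which uses 2 edges, and Gus and Nate are not directly tied, so nothing shorter exists. So d(Gus,Nate) = 2.

2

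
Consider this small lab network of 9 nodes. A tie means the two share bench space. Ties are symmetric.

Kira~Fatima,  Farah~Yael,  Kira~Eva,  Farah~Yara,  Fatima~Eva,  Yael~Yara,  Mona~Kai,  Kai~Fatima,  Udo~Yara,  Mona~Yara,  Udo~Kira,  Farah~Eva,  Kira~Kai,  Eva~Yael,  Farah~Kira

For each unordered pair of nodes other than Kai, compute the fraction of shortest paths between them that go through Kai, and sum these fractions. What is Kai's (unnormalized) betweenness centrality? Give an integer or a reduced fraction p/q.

Pairs whose geodesics pass through Kai — Kira–Mona: 1; Yara–Fatima: 1/5; Eva–Mona: 2/4; Fatima–Mona: 1.
All other pairs contribute 0.
Summing the contributions gives betweenness(Kai) = 27/10.

27/10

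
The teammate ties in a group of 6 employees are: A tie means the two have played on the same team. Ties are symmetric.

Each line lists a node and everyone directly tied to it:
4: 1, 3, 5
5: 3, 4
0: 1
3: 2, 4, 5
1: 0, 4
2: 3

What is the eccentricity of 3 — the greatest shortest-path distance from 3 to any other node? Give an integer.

Distances from 3: 0:3, 1:2, 2:1, 4:1, 5:1.
The largest is 3 (to 0), so the eccentricity of 3 is 3.

3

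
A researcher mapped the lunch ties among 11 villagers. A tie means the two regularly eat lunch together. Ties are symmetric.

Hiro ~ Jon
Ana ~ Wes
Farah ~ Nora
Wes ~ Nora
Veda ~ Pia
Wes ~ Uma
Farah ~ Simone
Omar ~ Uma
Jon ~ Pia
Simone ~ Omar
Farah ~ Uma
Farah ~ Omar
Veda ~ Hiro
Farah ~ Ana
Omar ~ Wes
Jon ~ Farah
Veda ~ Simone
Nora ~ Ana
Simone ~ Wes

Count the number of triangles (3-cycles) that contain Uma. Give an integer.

2

Uma's neighbors: Farah, Omar, and Wes.
Neighbor pairs that are themselves tied: Uma–Farah–Omar; Uma–Omar–Wes. Each forms one triangle with Uma, for 2 in total.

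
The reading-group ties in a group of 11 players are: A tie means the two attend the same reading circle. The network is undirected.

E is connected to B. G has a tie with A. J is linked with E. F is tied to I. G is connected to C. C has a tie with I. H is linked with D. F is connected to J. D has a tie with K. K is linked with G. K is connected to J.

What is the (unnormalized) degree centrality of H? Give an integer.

1

H is directly tied to D. That is 1 neighbor, so the degree of H is 1.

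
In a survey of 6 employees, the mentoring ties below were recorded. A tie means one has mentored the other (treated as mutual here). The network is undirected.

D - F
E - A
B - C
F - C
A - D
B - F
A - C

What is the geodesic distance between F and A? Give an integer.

One shortest route is F – C – A, which uses 2 edges, and F and A are not directly tied, so nothing shorter exists. So d(F,A) = 2.

2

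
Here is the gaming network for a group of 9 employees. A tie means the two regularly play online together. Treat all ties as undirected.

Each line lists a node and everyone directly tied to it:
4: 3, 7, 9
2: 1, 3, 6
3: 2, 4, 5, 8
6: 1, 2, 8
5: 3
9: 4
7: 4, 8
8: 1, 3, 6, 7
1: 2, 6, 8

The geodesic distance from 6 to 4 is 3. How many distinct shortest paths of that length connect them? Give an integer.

3

The shortest distance is 3. The length-3 paths are: 6–8–7–4; 6–8–3–4; 6–2–3–4.
That gives 3 distinct shortest paths.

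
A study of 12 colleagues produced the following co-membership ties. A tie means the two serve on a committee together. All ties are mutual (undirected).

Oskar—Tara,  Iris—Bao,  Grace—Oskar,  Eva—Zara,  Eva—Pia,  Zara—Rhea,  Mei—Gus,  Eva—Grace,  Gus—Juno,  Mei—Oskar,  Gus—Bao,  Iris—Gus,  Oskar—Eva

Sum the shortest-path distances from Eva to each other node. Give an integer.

Distances from Eva: Bao:4, Grace:1, Gus:3, Iris:4, Juno:4, Mei:2, Oskar:1, Pia:1, Rhea:2, Tara:2, Zara:1.
Sum = 4 + 1 + 3 + 4 + 4 + 2 + 1 + 1 + 2 + 2 + 1 = 25.

25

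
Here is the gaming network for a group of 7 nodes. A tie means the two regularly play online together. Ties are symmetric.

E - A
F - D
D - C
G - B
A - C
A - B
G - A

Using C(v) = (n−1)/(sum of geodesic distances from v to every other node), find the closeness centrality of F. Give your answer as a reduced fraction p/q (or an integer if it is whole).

1/3

Distances from F: A:3, B:4, C:2, D:1, E:4, G:4. Sum = 18.
n = 7, so closeness = 6/18 = 1/3.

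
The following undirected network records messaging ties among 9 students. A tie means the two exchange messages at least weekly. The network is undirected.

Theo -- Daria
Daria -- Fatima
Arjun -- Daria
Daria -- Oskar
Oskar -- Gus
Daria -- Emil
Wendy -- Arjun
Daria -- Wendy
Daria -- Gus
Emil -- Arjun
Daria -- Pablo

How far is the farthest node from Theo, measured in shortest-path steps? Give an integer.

Distances from Theo: Arjun:2, Daria:1, Emil:2, Fatima:2, Gus:2, Oskar:2, Pablo:2, Wendy:2.
The largest is 2 (to Fatima, Emil, Arjun, Oskar, Gus, Pablo, and Wendy), so the eccentricity of Theo is 2.

2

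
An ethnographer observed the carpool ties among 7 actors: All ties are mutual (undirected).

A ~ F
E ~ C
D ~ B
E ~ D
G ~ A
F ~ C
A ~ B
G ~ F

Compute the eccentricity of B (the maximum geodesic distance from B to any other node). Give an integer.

Distances from B: A:1, C:3, D:1, E:2, F:2, G:2.
The largest is 3 (to C), so the eccentricity of B is 3.

3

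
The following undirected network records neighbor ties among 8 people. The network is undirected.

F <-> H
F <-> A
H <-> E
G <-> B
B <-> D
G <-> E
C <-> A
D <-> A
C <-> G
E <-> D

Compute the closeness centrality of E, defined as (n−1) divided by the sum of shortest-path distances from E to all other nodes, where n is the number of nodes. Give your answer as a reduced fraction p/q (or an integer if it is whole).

Distances from E: A:2, B:2, C:2, D:1, F:2, G:1, H:1. Sum = 11.
n = 8, so closeness = 7/11.

7/11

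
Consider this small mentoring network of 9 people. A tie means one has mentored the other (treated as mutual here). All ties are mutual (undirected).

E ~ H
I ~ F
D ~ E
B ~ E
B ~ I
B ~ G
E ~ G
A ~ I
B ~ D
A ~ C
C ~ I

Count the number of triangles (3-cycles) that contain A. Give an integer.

1

A's neighbors: C and I.
Neighbor pairs that are themselves tied: A–C–I. Each forms one triangle with A, for 1 in total.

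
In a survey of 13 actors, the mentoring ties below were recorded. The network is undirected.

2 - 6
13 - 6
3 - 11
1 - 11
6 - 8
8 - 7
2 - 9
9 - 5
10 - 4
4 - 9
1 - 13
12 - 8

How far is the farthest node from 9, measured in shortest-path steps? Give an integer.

6

Distances from 9: 1:4, 2:1, 3:6, 4:1, 5:1, 6:2, 7:4, 8:3, 10:2, 11:5, 12:4, 13:3.
The largest is 6 (to 3), so the eccentricity of 9 is 6.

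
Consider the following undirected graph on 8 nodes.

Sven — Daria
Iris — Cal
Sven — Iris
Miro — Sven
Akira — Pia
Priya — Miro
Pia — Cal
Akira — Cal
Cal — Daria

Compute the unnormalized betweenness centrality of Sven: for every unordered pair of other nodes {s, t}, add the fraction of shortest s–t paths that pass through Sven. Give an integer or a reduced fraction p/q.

Pairs whose geodesics pass through Sven — Akira–Priya: 2/2; Akira–Miro: 2/2; Iris–Daria: 1/2; Iris–Priya: 1; Iris–Miro: 1; Daria–Priya: 1; Daria–Miro: 1; Cal–Priya: 2/2; Cal–Miro: 2/2; Priya–Pia: 2/2; Pia–Miro: 2/2.
All other pairs contribute 0.
Summing the contributions gives betweenness(Sven) = 21/2.

21/2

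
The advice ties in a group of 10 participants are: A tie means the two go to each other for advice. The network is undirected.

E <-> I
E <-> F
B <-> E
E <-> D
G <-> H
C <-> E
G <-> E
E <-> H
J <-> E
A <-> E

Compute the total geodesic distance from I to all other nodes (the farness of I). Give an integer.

Distances from I: A:2, B:2, C:2, D:2, E:1, F:2, G:2, H:2, J:2.
Sum = 2 + 2 + 2 + 2 + 1 + 2 + 2 + 2 + 2 = 17.

17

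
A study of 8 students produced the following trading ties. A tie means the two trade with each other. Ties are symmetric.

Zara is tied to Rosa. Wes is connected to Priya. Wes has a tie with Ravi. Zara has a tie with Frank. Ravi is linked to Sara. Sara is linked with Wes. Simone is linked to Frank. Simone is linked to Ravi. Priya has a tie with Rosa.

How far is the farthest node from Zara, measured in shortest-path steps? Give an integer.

4

Distances from Zara: Frank:1, Priya:2, Ravi:3, Rosa:1, Sara:4, Simone:2, Wes:3.
The largest is 4 (to Sara), so the eccentricity of Zara is 4.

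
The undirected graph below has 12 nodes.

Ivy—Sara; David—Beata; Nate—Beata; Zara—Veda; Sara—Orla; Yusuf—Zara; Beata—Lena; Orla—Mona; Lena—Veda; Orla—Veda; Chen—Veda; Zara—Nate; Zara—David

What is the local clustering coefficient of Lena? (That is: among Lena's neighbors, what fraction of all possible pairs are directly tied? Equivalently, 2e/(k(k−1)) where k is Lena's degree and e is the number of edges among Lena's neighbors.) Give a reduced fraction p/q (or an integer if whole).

Lena's neighbors: Beata and Veda (k = 2).
Possible neighbor pairs: C(2,2) = 1. Edges among them: none → e = 0.
Clustering(Lena) = 0/1.

0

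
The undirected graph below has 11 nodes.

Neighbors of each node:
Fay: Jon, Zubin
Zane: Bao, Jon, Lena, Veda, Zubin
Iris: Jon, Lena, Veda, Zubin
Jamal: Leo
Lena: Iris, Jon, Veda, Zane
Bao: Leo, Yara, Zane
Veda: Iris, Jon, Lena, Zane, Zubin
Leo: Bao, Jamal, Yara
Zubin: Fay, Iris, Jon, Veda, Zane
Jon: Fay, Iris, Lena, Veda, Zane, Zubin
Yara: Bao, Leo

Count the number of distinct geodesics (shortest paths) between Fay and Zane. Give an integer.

2

The shortest distance is 2. The length-2 paths are: Fay–Jon–Zane; Fay–Zubin–Zane.
That gives 2 distinct shortest paths.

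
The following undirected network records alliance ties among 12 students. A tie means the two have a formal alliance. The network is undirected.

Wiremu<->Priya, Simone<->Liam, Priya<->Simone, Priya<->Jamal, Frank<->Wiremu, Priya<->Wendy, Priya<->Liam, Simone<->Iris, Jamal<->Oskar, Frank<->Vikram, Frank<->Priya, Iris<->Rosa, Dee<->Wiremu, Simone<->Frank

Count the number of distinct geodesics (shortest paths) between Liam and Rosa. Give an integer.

The shortest distance is 3, and the only length-3 path is Liam–Simone–Iris–Rosa. So there is exactly 1 shortest path.

1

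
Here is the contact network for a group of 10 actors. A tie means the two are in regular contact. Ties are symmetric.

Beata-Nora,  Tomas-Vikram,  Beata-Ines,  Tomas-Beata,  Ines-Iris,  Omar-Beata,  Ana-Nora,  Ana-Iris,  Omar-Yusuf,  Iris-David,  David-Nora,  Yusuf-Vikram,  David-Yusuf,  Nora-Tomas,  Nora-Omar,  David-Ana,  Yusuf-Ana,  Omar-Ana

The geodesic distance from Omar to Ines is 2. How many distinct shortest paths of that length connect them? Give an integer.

1

The shortest distance is 2, and the only length-2 path is Omar–Beata–Ines. So there is exactly 1 shortest path.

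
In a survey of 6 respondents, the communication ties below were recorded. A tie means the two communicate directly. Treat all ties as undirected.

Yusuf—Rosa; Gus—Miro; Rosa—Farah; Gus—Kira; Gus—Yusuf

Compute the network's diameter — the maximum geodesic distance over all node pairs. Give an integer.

4

Eccentricity of each node (its greatest distance to any other): Farah:4, Gus:3, Kira:4, Miro:4, Rosa:3, Yusuf:2.
The maximum eccentricity is 4, realized for instance by the pair Kira–Farah via Kira – Gus – Yusuf – Rosa – Farah. So the diameter is 4.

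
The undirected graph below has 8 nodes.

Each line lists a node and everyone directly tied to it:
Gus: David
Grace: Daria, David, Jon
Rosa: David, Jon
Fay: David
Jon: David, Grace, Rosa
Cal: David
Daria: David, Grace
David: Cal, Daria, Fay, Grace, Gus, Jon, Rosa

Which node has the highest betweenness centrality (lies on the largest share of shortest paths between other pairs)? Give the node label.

Unnormalized betweenness of each node: Cal:0, Daria:0, David:17, Fay:0, Grace:1/2, Gus:0, Jon:1/2, Rosa:0.
David has the largest value, 17, making it the main broker — the node through which the most shortest paths run.

David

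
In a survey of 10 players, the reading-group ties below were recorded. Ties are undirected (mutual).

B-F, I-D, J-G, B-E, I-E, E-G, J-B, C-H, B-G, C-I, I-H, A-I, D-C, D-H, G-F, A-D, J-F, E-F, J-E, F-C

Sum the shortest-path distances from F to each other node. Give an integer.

14

Distances from F: A:3, B:1, C:1, D:2, E:1, G:1, H:2, I:2, J:1.
Sum = 3 + 1 + 1 + 2 + 1 + 1 + 2 + 2 + 1 = 14.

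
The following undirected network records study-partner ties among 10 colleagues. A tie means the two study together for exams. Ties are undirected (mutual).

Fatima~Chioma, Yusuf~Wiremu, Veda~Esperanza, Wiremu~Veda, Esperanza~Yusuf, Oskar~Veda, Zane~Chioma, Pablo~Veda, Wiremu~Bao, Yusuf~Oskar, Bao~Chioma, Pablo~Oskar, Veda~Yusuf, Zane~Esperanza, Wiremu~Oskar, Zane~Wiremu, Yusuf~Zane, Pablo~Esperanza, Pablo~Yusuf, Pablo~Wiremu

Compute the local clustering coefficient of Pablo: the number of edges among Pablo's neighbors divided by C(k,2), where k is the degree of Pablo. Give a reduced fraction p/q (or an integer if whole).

Pablo's neighbors: Esperanza, Oskar, Veda, Wiremu, and Yusuf (k = 5).
Possible neighbor pairs: C(5,2) = 10. Edges among them: Esperanza–Veda, Esperanza–Yusuf, Oskar–Veda, Oskar–Wiremu, Oskar–Yusuf, Veda–Wiremu, Veda–Yusuf, Wiremu–Yusuf → e = 8.
Clustering(Pablo) = 8/10 = 4/5.

4/5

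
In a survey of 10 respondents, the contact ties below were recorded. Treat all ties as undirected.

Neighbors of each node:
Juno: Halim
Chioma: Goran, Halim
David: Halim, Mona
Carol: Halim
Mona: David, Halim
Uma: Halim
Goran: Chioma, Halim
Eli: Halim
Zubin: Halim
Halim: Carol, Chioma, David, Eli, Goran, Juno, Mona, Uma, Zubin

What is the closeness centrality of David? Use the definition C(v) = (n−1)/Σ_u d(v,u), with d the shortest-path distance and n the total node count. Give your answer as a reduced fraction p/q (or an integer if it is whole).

Distances from David: Carol:2, Chioma:2, Eli:2, Goran:2, Halim:1, Juno:2, Mona:1, Uma:2, Zubin:2. Sum = 16.
n = 10, so closeness = 9/16.

9/16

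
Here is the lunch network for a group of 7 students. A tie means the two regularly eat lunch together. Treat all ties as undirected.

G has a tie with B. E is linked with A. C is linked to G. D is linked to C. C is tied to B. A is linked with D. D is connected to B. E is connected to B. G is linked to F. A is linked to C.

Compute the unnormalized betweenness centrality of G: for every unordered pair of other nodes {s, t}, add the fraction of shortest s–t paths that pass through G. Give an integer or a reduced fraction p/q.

5

Pairs whose geodesics pass through G — F–B: 1; F–D: 2/2; F–A: 1; F–C: 1; F–E: 1.
All other pairs contribute 0.
Summing the contributions gives betweenness(G) = 5.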